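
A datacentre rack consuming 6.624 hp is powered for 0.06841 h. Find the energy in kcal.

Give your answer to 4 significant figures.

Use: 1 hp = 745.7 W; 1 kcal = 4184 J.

290.7 kcal

6.624 hp × 745.7 → 4939.52 W
0.06841 h × 3600 → 246.276 s
E = P × t = 4939.52 W × 246.276 s = 1.21649×10⁶ J
1.21649×10⁶ J ÷ (4184 J/kcal) = 290.748 kcal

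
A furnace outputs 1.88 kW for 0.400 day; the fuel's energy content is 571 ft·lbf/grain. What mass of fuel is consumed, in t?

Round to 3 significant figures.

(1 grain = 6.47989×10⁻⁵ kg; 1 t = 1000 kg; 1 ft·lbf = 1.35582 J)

0.00544 t

1.88 kW → 1880 W
0.400 day → 34560 s
E = P × t = 1880 × 34560 = 6.49728×10⁷ J
571 ft·lbf/grain → 1.19473×10⁷ J/kg
m = E / e_s = 6.49728×10⁷ / 1.19473×10⁷ = 5.43828 kg
In t: 5.43828 / 1000 = 0.00543828 t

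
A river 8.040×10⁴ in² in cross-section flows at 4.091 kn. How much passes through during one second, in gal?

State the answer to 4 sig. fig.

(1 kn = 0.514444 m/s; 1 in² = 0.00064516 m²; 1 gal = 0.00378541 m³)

4.091 kn × 0.514444 = 2.10459 m/s
8.040×10⁴ in² × 0.00064516 = 51.8709 m²
V = v × A × t = 2.10459 m/s × 51.8709 m² × 1 s = 109.167 m³
109.167 m³ ÷ (0.00378541 m³/gal) = 28838.9 gal

2.884×10⁴ gal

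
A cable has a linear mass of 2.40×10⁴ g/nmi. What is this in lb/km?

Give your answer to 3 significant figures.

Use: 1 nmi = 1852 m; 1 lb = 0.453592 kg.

28.6 lb/km

2.40×10⁴ g/nmi × 0.001 kg/g ÷ 1852 m/nmi = 0.012959 kg/m
0.012959 kg/m ÷ 0.453592 kg/lb × 1000 m/km = 28.5697 lb/km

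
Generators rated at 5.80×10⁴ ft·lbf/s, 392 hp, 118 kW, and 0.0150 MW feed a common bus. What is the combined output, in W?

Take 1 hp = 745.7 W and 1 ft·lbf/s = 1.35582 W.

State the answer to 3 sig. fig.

5.04×10⁵ W

5.80×10⁴ ft·lbf/s × 1.35582 → 78637.6 W
392 hp × 745.7 → 292314 W
118 kW × 1000 → 118000 W
0.0150 MW × 1000000 → 15000 W
Total: 78637.6 + 292314 + 118000 + 15000 = 503952 W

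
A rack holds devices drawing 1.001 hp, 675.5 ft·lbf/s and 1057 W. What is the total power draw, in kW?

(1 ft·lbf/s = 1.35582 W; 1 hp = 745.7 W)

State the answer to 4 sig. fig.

1.001 hp × 745.7 → 746.446 W
675.5 ft·lbf/s × 1.35582 → 915.856 W
1057 W (already W)
Sum: 746.446 + 915.856 + 1057 = 2719.3 W
In kW: 2719.3 / 1000 = 2.7193 kW

2.719 kW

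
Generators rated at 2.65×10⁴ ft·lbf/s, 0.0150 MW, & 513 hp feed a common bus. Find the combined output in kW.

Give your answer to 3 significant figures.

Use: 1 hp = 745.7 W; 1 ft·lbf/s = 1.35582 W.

433 kW

2.65×10⁴ ft·lbf/s × 1.35582 = 35929.2 W
0.0150 MW × 1000000 = 15000 W
513 hp × 745.7 = 382544 W
Sum: 35929.2 + 15000 + 382544 = 433473 W
In kW: 433473 / 1000 = 433.473 kW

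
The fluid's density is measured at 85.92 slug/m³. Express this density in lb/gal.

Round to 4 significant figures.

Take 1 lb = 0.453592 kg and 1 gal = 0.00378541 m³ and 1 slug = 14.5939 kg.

10.46 lb/gal

85.92 slug/m³ × 14.5939 kg/slug = 1253.91 kg/m³
1253.91 kg/m³ ÷ 0.453592 kg/lb × 0.00378541 m³/gal = 10.4644 lb/gal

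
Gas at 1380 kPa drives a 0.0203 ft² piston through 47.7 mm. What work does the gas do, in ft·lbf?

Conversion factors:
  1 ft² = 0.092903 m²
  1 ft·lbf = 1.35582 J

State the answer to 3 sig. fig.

91.6 ft·lbf

1380 kPa → 1.38×10⁶ Pa
0.0203 ft² → 0.00188593 m²
F = P × A = 1.38×10⁶ × 0.00188593 = 2602.58 N
47.7 mm → 0.0477 m
W = F × d = 2602.58 × 0.0477 = 124.143 J
In ft·lbf: 124.143 / 1.35582 = 91.563 ft·lbf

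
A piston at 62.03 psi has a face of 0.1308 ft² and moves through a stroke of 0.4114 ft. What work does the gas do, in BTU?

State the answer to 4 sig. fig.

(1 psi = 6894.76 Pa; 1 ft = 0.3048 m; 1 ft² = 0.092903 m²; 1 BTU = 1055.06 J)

62.03 psi → 427682 Pa
0.1308 ft² → 0.0121517 m²
F = P × A = 427682 × 0.0121517 = 5197.06 N
0.4114 ft → 0.125395 m
W = F × d = 5197.06 × 0.125395 = 651.685 J
In BTU: 651.685 / 1055.06 = 0.617676 BTU

0.6177 BTU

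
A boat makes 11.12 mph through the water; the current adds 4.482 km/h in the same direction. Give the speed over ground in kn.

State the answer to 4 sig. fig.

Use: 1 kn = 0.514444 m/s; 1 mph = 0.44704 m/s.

12.08 kn

11.12 mph × 0.44704 = 4.97108 m/s
4.482 km/h × (1/3.6) = 1.245 m/s
Total: 4.97108 + 1.245 = 6.21608 m/s
In kn: 6.21608 / 0.514444 = 12.0831 kn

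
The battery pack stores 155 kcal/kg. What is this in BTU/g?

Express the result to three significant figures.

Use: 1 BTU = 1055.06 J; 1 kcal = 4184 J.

0.615 BTU/g

155 kcal/kg × 4184 J/kcal = 648520 J/kg
648520 J/kg ÷ 1055.06 J/BTU × 0.001 kg/g = 0.614676 BTU/g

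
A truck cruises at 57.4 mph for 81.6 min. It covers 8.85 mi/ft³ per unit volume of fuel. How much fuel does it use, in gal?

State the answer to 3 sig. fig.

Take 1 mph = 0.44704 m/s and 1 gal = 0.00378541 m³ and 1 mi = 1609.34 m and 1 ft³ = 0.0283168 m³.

66.0 gal

57.4 mph → 25.6601 m/s
81.6 min → 4896 s
d = v × t = 25.6601 × 4896 = 125632 m
8.85 mi/ft³ → 502976 m/m³
V = d / (distance per unit fuel) = 125632 / 502976 = 0.249777 m³
In gal: 0.249777 / 0.00378541 = 65.9841 gal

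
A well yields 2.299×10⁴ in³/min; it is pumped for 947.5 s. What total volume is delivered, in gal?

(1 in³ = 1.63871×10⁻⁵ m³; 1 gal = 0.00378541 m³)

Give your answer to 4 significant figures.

2.299×10⁴ in³/min → 0.00627899 m³/s
V = Q × t = 0.00627899 × 947.5 = 5.94934 m³
In gal: 5.94934 / 0.00378541 = 1571.65 gal

1572 gal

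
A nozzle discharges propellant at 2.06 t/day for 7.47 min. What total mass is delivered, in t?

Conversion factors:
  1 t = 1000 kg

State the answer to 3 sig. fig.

0.0107 t

2.06 t/day → 0.0238426 kg/s
7.47 min → 448.2 s
m = ṁ × t = 0.0238426 × 448.2 = 10.6863 kg
In t: 10.6863 / 1000 = 0.0106863 t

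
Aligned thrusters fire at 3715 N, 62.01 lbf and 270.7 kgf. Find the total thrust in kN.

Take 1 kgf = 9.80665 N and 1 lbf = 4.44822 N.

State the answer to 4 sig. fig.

3715 N (already N)
62.01 lbf × 4.44822 = 275.834 N
270.7 kgf × 9.80665 = 2654.66 N
Combined: 3715 + 275.834 + 2654.66 = 6645.49 N
In kN: 6645.49 / 1000 = 6.64549 kN

6.645 kN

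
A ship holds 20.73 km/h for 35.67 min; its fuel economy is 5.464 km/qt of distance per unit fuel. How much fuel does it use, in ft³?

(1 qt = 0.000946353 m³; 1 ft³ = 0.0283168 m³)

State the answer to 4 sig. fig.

0.07538 ft³

20.73 km/h → 5.75833 m/s
35.67 min → 2140.2 s
d = v × t = 5.75833 × 2140.2 = 12324 m
5.464 km/qt → 5.77374×10⁶ m/m³
V = d / (distance per unit fuel) = 12324 / 5.77374×10⁶ = 0.00213449 m³
In ft³: 0.00213449 / 0.0283168 = 0.0753789 ft³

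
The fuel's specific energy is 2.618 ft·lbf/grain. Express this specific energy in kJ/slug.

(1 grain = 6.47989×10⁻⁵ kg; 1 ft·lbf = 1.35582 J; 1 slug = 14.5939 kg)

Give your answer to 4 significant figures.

799.4 kJ/slug

2.618 ft·lbf/grain × 1.35582 J/ft·lbf ÷ 6.47989×10⁻⁵ kg/grain = 54777.7 J/kg
54777.7 J/kg ÷ 1000 J/kJ × 14.5939 kg/slug = 799.42 kJ/slug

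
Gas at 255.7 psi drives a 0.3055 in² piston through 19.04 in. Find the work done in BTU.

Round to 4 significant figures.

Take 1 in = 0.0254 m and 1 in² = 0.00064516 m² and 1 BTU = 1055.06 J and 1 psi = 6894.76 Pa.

0.1593 BTU

255.7 psi → 1.76299×10⁶ Pa
0.3055 in² → 1.97096×10⁻⁴ m²
F = P × A = 1.76299×10⁶ × 1.97096×10⁻⁴ = 347.478 N
19.04 in → 0.483616 m
W = F × d = 347.478 × 0.483616 = 168.046 J
In BTU: 168.046 / 1055.06 = 0.159276 BTU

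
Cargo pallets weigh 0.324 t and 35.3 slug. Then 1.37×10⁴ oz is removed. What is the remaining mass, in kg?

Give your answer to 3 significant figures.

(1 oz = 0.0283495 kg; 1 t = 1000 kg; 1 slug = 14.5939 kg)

451 kg

0.324 t × 1000 = 324 kg
35.3 slug × 14.5939 = 515.165 kg
1.37×10⁴ oz × 0.0283495 = 388.388 kg
Net: 324 + 515.165 − 388.388 = 450.777 kg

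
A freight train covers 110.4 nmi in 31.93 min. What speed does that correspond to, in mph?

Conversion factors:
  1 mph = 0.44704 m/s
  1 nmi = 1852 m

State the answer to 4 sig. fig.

110.4 nmi × 1852 = 204461 m
31.93 min × 60 = 1915.8 s
v = d / t = 204461 m / 1915.8 s = 106.724 m/s
106.724 m/s ÷ (0.44704 m/s/mph) = 238.735 mph

238.7 mph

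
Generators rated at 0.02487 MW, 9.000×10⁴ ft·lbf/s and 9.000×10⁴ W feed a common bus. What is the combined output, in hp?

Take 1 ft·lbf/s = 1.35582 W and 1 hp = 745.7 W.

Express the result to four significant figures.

0.02487 MW × 1000000 = 24870 W
9.000×10⁴ ft·lbf/s × 1.35582 = 122024 W
9.000×10⁴ W (already W)
Sum: 24870 + 122024 + 90000 = 236894 W
In hp: 236894 / 745.7 = 317.68 hp

317.7 hp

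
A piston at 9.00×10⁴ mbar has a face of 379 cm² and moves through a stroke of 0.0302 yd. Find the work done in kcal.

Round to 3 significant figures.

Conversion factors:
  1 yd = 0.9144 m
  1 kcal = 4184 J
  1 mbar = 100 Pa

2.25 kcal

9.00×10⁴ mbar → 9×10⁶ Pa
379 cm² → 0.0379 m²
F = P × A = 9×10⁶ × 0.0379 = 341100 N
0.0302 yd → 0.0276149 m
W = F × d = 341100 × 0.0276149 = 9419.44 J
In kcal: 9419.44 / 4184 = 2.2513 kcal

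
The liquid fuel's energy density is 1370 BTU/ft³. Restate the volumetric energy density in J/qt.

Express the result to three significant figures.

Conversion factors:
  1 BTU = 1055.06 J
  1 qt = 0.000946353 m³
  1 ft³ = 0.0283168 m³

4.83×10⁴ J/qt

1370 BTU/ft³ × 1055.06 J/BTU ÷ 0.0283168 m³/ft³ = 5.1045×10⁷ J/m³
5.1045×10⁷ J/m³ × 0.000946353 m³/qt = 48306.6 J/qt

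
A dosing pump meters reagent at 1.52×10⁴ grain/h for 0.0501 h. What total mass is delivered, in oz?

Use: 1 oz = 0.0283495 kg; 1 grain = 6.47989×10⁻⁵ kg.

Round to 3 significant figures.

1.52×10⁴ grain/h → 2.73595×10⁻⁴ kg/s
0.0501 h → 180.36 s
m = ṁ × t = 2.73595×10⁻⁴ × 180.36 = 0.0493456 kg
In oz: 0.0493456 / 0.0283495 = 1.74062 oz

1.74 oz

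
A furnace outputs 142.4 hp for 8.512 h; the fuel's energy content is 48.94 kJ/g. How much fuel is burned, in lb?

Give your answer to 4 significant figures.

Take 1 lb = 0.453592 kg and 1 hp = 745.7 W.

142.4 hp → 106188 W
8.512 h → 30643.2 s
E = P × t = 106188 × 30643.2 = 3.25394×10⁹ J
48.94 kJ/g → 4.894×10⁷ J/kg
m = E / e_s = 3.25394×10⁹ / 4.894×10⁷ = 66.4884 kg
In lb: 66.4884 / 0.453592 = 146.582 lb

146.6 lb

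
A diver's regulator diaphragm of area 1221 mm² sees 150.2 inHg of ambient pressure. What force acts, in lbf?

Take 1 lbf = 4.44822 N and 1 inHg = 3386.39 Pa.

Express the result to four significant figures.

139.6 lbf

150.2 inHg × 3386.39 = 508636 Pa
1221 mm² × 10⁻⁶ = 0.001221 m²
F = P × A = 508636 Pa × 0.001221 m² = 621.045 N
621.045 N ÷ (4.44822 N/lbf) = 139.617 lbf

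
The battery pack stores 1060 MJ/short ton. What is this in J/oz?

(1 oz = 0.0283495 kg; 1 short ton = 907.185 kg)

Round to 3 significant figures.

1060 MJ/short ton × 1000000 J/MJ ÷ 907.185 kg/short ton = 1.16845×10⁶ J/kg
1.16845×10⁶ J/kg × 0.0283495 kg/oz = 33125 J/oz

3.31×10⁴ J/oz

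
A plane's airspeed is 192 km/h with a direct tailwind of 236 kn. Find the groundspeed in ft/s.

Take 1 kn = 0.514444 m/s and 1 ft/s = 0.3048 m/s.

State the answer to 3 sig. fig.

573 ft/s

192 km/h × (1/3.6) = 53.3333 m/s
236 kn × 0.514444 = 121.409 m/s
Total: 53.3333 + 121.409 = 174.742 m/s
In ft/s: 174.742 / 0.3048 = 573.301 ft/s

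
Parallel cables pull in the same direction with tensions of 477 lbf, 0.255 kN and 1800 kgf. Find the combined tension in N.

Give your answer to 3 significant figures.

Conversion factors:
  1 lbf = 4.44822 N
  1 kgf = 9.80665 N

477 lbf × 4.44822 = 2121.8 N
0.255 kN × 1000 = 255 N
1800 kgf × 9.80665 = 17652 N
Combined: 2121.8 + 255 + 17652 = 20028.8 N

2.00×10⁴ N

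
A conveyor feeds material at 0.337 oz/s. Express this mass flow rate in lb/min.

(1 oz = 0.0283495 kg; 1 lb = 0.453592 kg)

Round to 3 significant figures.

0.337 oz/s × 0.0283495 kg/oz = 0.00955378 kg/s
0.00955378 kg/s ÷ 0.453592 kg/lb × 60 s/min = 1.26375 lb/min

1.26 lb/min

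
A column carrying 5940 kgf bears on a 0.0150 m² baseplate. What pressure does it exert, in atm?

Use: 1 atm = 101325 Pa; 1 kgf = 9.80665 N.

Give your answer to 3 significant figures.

5940 kgf × 9.80665 = 58251.5 N
P = F / A = 58251.5 N / 0.015 m² = 3.88343×10⁶ Pa
3.88343×10⁶ Pa ÷ (101325 Pa/atm) = 38.3265 atm

38.3 atm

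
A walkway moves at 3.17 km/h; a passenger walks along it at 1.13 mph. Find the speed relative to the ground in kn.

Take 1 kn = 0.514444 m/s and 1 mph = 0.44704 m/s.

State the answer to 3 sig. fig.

2.69 kn

3.17 km/h × (1/3.6) = 0.880556 m/s
1.13 mph × 0.44704 = 0.505155 m/s
Total: 0.880556 + 0.505155 = 1.38571 m/s
In kn: 1.38571 / 0.514444 = 2.69361 kn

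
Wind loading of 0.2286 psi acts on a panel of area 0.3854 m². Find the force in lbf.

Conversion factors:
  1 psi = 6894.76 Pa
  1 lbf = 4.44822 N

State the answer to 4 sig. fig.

0.2286 psi × 6894.76 → 1576.14 Pa
F = P × A = 1576.14 Pa × 0.3854 m² = 607.444 N
607.444 N ÷ (4.44822 N/lbf) = 136.559 lbf

136.6 lbf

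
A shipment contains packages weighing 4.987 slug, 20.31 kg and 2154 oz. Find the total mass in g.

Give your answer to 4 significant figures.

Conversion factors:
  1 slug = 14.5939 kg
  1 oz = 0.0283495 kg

1.542×10⁵ g

4.987 slug × 14.5939 = 72.7798 kg
20.31 kg (already kg)
2154 oz × 0.0283495 = 61.0648 kg
Combined: 72.7798 + 20.31 + 61.0648 = 154.155 kg
In g: 154.155 / 0.001 = 154155 g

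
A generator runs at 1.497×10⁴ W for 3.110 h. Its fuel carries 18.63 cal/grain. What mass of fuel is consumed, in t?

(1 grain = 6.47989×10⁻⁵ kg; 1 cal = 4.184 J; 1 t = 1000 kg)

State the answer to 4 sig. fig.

3.110 h → 11196 s
E = P × t = 14970 × 11196 = 1.67604×10⁸ J
18.63 cal/grain → 1.20292×10⁶ J/kg
m = E / e_s = 1.67604×10⁸ / 1.20292×10⁶ = 139.331 kg
In t: 139.331 / 1000 = 0.139331 t

0.1393 t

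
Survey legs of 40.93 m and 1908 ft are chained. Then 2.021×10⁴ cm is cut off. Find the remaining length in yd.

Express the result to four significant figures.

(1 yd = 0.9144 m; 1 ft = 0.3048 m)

40.93 m (already m)
1908 ft × 0.3048 → 581.558 m
2.021×10⁴ cm × 0.01 → 202.1 m
Net: 40.93 + 581.558 − 202.1 = 420.388 m
In yd: 420.388 / 0.9144 = 459.742 yd

459.7 yd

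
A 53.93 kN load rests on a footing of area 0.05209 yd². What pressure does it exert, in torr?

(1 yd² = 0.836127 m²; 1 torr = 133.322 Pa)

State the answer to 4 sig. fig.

9288 torr

53.93 kN × 1000 = 53930 N
0.05209 yd² × 0.836127 = 0.0435539 m²
P = F / A = 53930 N / 0.0435539 m² = 1.23824×10⁶ Pa
1.23824×10⁶ Pa ÷ (133.322 Pa/torr) = 9287.59 torr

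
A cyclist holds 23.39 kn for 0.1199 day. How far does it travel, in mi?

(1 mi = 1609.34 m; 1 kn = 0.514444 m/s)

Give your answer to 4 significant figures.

77.46 mi

23.39 kn × 0.514444 → 12.0328 m/s
0.1199 day × 86400 → 10359.4 s
d = v × t = 12.0328 m/s × 10359.4 s = 124653 m
124653 m ÷ (1609.34 m/mi) = 77.456 mi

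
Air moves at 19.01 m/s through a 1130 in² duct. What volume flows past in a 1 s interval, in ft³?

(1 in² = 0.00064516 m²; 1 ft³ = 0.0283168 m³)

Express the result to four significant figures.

489.4 ft³

1130 in² × 0.00064516 → 0.729031 m²
V = v × A × t = 19.01 m/s × 0.729031 m² × 1 s = 13.8589 m³
13.8589 m³ ÷ (0.0283168 m³/ft³) = 489.423 ft³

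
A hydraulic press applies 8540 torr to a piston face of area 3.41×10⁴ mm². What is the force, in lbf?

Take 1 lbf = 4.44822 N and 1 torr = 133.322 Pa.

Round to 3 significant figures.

8540 torr × 133.322 → 1.13857×10⁶ Pa
3.41×10⁴ mm² × 10⁻⁶ → 0.0341 m²
F = P × A = 1.13857×10⁶ Pa × 0.0341 m² = 38825.2 N
38825.2 N ÷ (4.44822 N/lbf) = 8728.26 lbf

8730 lbf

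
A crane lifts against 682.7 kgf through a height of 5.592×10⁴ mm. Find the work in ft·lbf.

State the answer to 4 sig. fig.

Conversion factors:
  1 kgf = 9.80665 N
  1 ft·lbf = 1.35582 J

2.761×10⁵ ft·lbf

682.7 kgf × 9.80665 = 6695 N
5.592×10⁴ mm × 0.001 = 55.92 m
W = F × d = 6695 N × 55.92 m = 374384 J
374384 J ÷ (1.35582 J/ft·lbf) = 276131 ft·lbf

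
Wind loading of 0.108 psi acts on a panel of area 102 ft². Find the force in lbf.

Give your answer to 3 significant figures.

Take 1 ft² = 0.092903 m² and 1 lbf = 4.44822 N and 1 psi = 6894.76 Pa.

0.108 psi × 6894.76 = 744.634 Pa
102 ft² × 0.092903 = 9.47611 m²
F = P × A = 744.634 Pa × 9.47611 m² = 7056.23 N
7056.23 N ÷ (4.44822 N/lbf) = 1586.3 lbf

1590 lbf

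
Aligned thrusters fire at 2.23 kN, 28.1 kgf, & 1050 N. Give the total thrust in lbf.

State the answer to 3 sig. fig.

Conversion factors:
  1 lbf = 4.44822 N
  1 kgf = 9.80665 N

799 lbf

2.23 kN × 1000 → 2230 N
28.1 kgf × 9.80665 → 275.567 N
1050 N (already N)
Combined: 2230 + 275.567 + 1050 = 3555.57 N
In lbf: 3555.57 / 4.44822 = 799.324 lbf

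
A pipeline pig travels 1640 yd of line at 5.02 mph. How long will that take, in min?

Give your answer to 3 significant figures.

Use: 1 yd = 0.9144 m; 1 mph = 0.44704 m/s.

1640 yd × 0.9144 = 1499.62 m
5.02 mph × 0.44704 = 2.24414 m/s
t = d / v = 1499.62 m / 2.24414 m/s = 668.238 s
668.238 s ÷ (60 s/min) = 11.1373 min

11.1 min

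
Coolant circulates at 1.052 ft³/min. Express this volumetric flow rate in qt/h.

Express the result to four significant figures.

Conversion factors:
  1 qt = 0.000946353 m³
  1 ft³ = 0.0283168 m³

1889 qt/h

1.052 ft³/min × 0.0283168 m³/ft³ ÷ 60 s/min = 4.96488×10⁻⁴ m³/s
4.96488×10⁻⁴ m³/s ÷ 0.000946353 m³/qt × 3600 s/h = 1888.68 qt/h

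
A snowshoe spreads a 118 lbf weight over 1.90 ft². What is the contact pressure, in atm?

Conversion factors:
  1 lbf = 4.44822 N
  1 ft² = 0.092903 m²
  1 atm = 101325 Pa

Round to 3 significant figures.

118 lbf × 4.44822 → 524.89 N
1.90 ft² × 0.092903 → 0.176516 m²
P = F / A = 524.89 N / 0.176516 m² = 2973.61 Pa
2973.61 Pa ÷ (101325 Pa/atm) = 0.0293472 atm

0.0293 atm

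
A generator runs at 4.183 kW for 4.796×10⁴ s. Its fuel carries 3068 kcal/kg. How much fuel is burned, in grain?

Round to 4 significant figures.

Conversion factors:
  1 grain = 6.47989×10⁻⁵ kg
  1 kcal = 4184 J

4.183 kW → 4183 W
E = P × t = 4183 × 47960 = 2.00617×10⁸ J
3068 kcal/kg → 1.28365×10⁷ J/kg
m = E / e_s = 2.00617×10⁸ / 1.28365×10⁷ = 15.6286 kg
In grain: 15.6286 / 6.47989×10⁻⁵ = 241186 grain

2.412×10⁵ grain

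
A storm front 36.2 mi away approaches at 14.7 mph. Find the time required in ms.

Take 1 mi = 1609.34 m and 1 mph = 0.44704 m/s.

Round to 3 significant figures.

36.2 mi × 1609.34 → 58258.1 m
14.7 mph × 0.44704 → 6.57149 m/s
t = d / v = 58258.1 m / 6.57149 m/s = 8865.28 s
8865.28 s ÷ (0.001 s/ms) = 8.86528×10⁶ ms

8.87×10⁶ ms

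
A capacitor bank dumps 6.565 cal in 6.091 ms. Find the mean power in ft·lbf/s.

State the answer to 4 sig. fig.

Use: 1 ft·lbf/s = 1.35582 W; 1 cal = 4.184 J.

6.565 cal × 4.184 → 27.468 J
6.091 ms × 0.001 → 0.006091 s
P = E / t = 27.468 J / 0.006091 s = 4509.6 W
4509.6 W ÷ (1.35582 W/ft·lbf/s) = 3326.11 ft·lbf/s

3326 ft·lbf/s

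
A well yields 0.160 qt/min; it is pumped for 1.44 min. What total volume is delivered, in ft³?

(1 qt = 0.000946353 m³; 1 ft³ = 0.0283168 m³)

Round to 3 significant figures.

0.00770 ft³

0.160 qt/min → 2.52361×10⁻⁶ m³/s
1.44 min → 86.4 s
V = Q × t = 2.52361×10⁻⁶ × 86.4 = 2.1804×10⁻⁴ m³
In ft³: 2.1804×10⁻⁴ / 0.0283168 = 0.00770002 ft³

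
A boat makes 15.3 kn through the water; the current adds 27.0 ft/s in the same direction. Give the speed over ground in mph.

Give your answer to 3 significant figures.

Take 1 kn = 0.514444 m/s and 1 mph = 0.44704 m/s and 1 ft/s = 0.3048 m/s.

36.0 mph

15.3 kn × 0.514444 = 7.87099 m/s
27.0 ft/s × 0.3048 = 8.2296 m/s
Sum: 7.87099 + 8.2296 = 16.1006 m/s
In mph: 16.1006 / 0.44704 = 36.016 mph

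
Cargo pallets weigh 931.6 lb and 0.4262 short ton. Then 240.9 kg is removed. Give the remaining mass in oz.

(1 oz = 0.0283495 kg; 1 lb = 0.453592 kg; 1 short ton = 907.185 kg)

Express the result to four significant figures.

931.6 lb × 0.453592 = 422.566 kg
0.4262 short ton × 907.185 = 386.642 kg
240.9 kg (already kg)
Net: 422.566 + 386.642 − 240.9 = 568.308 kg
In oz: 568.308 / 0.0283495 = 20046.5 oz

2.005×10⁴ oz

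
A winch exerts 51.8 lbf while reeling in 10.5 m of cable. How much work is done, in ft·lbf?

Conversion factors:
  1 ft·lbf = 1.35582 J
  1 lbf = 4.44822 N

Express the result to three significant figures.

51.8 lbf × 4.44822 → 230.418 N
W = F × d = 230.418 N × 10.5 m = 2419.39 J
2419.39 J ÷ (1.35582 J/ft·lbf) = 1784.45 ft·lbf

1780 ft·lbf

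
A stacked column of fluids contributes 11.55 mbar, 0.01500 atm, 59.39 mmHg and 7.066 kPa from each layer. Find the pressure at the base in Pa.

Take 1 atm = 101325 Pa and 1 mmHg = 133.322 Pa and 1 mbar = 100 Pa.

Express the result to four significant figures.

11.55 mbar × 100 = 1155 Pa
0.01500 atm × 101325 = 1519.88 Pa
59.39 mmHg × 133.322 = 7917.99 Pa
7.066 kPa × 1000 = 7066 Pa
Combined: 1155 + 1519.88 + 7917.99 + 7066 = 17658.9 Pa

1.766×10⁴ Pa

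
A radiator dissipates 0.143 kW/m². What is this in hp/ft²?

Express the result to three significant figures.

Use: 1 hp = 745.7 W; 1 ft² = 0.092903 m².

0.143 kW/m² × 1000 W/kW = 143 W/m²
143 W/m² ÷ 745.7 W/hp × 0.092903 m²/ft² = 0.0178156 hp/ft²

0.0178 hp/ft²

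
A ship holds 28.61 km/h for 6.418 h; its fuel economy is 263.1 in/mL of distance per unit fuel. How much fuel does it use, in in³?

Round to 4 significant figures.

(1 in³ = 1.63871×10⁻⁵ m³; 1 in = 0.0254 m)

1677 in³

28.61 km/h → 7.94722 m/s
6.418 h → 23104.8 s
d = v × t = 7.94722 × 23104.8 = 183619 m
263.1 in/mL → 6.68274×10⁶ m/m³
V = d / (distance per unit fuel) = 183619 / 6.68274×10⁶ = 0.0274766 m³
In in³: 0.0274766 / 1.63871×10⁻⁵ = 1676.72 in³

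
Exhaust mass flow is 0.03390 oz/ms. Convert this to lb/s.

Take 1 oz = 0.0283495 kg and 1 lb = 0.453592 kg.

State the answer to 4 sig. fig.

2.119 lb/s

0.03390 oz/ms × 0.0283495 kg/oz ÷ 0.001 s/ms = 0.961048 kg/s
0.961048 kg/s ÷ 0.453592 kg/lb = 2.11875 lb/s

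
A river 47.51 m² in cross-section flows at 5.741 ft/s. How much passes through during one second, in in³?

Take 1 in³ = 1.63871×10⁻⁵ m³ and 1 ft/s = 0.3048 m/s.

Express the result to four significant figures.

5.741 ft/s × 0.3048 = 1.74986 m/s
V = v × A × t = 1.74986 m/s × 47.51 m² × 1 s = 83.1358 m³
83.1358 m³ ÷ (1.63871×10⁻⁵ m³/in³) = 5.07325×10⁶ in³

5.073×10⁶ in³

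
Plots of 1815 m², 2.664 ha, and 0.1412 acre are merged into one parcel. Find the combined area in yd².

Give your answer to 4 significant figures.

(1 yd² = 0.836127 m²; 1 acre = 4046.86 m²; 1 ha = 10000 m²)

3.472×10⁴ yd²

1815 m² (already m²)
2.664 ha × 10000 → 26640 m²
0.1412 acre × 4046.86 → 571.417 m²
Total: 1815 + 26640 + 571.417 = 29026.4 m²
In yd²: 29026.4 / 0.836127 = 34715.3 yd²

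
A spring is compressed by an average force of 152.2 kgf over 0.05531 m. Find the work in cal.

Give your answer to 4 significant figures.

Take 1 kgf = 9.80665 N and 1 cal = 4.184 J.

152.2 kgf × 9.80665 → 1492.57 N
W = F × d = 1492.57 N × 0.05531 m = 82.554 J
82.554 J ÷ (4.184 J/cal) = 19.7309 cal

19.73 cal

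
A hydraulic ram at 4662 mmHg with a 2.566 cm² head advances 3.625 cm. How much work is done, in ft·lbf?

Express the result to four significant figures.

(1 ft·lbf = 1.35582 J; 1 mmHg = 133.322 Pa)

4.264 ft·lbf

4662 mmHg → 621547 Pa
2.566 cm² → 2.566×10⁻⁴ m²
F = P × A = 621547 × 2.566×10⁻⁴ = 159.489 N
3.625 cm → 0.03625 m
W = F × d = 159.489 × 0.03625 = 5.78148 J
In ft·lbf: 5.78148 / 1.35582 = 4.26419 ft·lbf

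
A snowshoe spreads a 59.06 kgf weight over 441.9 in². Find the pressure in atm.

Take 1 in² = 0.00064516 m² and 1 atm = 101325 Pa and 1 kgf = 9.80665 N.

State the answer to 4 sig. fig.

0.02005 atm

59.06 kgf × 9.80665 → 579.181 N
441.9 in² × 0.00064516 → 0.285096 m²
P = F / A = 579.181 N / 0.285096 m² = 2031.53 Pa
2031.53 Pa ÷ (101325 Pa/atm) = 0.0200496 atm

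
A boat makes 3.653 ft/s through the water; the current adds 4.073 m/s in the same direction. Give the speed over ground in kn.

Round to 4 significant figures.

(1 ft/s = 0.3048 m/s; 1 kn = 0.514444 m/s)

3.653 ft/s × 0.3048 → 1.11343 m/s
4.073 m/s (already m/s)
Sum: 1.11343 + 4.073 = 5.18643 m/s
In kn: 5.18643 / 0.514444 = 10.0816 kn

10.08 kn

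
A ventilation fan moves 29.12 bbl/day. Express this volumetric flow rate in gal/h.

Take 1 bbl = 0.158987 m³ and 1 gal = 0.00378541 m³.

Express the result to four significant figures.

29.12 bbl/day × 0.158987 m³/bbl ÷ 86400 s/day = 5.35845×10⁻⁵ m³/s
5.35845×10⁻⁵ m³/s ÷ 0.00378541 m³/gal × 3600 s/h = 50.9599 gal/h

50.96 gal/h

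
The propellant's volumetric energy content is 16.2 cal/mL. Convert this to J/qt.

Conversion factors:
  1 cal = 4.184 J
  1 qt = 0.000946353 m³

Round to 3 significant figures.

6.41×10⁴ J/qt

16.2 cal/mL × 4.184 J/cal ÷ 10⁻⁶ m³/mL = 6.77808×10⁷ J/m³
6.77808×10⁷ J/m³ × 0.000946353 m³/qt = 64144.6 J/qt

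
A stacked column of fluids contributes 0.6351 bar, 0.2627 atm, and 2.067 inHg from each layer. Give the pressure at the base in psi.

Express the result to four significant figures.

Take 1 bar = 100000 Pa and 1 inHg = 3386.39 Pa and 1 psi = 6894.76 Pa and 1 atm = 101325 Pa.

0.6351 bar × 100000 = 63510 Pa
0.2627 atm × 101325 = 26618.1 Pa
2.067 inHg × 3386.39 = 6999.67 Pa
Total: 63510 + 26618.1 + 6999.67 = 97127.8 Pa
In psi: 97127.8 / 6894.76 = 14.0872 psi

14.09 psi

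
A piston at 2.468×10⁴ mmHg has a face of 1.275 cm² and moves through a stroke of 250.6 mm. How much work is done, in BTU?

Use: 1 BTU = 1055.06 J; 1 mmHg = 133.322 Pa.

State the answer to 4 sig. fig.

2.468×10⁴ mmHg → 3.29039×10⁶ Pa
1.275 cm² → 1.275×10⁻⁴ m²
F = P × A = 3.29039×10⁶ × 1.275×10⁻⁴ = 419.525 N
250.6 mm → 0.2506 m
W = F × d = 419.525 × 0.2506 = 105.133 J
In BTU: 105.133 / 1055.06 = 0.0996465 BTU

0.09965 BTU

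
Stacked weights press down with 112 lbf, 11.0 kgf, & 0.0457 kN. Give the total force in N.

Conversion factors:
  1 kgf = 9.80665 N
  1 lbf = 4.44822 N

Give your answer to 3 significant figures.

112 lbf × 4.44822 = 498.201 N
11.0 kgf × 9.80665 = 107.873 N
0.0457 kN × 1000 = 45.7 N
Total: 498.201 + 107.873 + 45.7 = 651.774 N

652 N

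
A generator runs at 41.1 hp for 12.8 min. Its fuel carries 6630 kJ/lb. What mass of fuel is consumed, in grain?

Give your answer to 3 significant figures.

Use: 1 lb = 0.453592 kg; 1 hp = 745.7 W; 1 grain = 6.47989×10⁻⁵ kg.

2.49×10⁴ grain

41.1 hp → 30648.3 W
12.8 min → 768 s
E = P × t = 30648.3 × 768 = 2.35379×10⁷ J
6630 kJ/lb → 1.46167×10⁷ J/kg
m = E / e_s = 2.35379×10⁷ / 1.46167×10⁷ = 1.61034 kg
In grain: 1.61034 / 6.47989×10⁻⁵ = 24851.3 grain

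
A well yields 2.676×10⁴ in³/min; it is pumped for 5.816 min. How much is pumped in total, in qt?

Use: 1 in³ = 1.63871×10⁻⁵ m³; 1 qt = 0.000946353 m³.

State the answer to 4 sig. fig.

2.676×10⁴ in³/min → 0.00730865 m³/s
5.816 min → 348.96 s
V = Q × t = 0.00730865 × 348.96 = 2.55043 m³
In qt: 2.55043 / 0.000946353 = 2695.01 qt

2695 qt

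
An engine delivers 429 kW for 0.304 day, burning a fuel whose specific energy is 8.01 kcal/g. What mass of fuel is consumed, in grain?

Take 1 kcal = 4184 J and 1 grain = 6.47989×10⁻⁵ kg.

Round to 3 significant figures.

5.19×10⁶ grain

429 kW → 429000 W
0.304 day → 26265.6 s
E = P × t = 429000 × 26265.6 = 1.12679×10¹⁰ J
8.01 kcal/g → 3.35138×10⁷ J/kg
m = E / e_s = 1.12679×10¹⁰ / 3.35138×10⁷ = 336.217 kg
In grain: 336.217 / 6.47989×10⁻⁵ = 5.18862×10⁶ grain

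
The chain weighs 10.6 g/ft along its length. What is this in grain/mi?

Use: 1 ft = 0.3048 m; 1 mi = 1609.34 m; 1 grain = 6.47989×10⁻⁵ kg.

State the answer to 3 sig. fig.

10.6 g/ft × 0.001 kg/g ÷ 0.3048 m/ft = 0.0347769 kg/m
0.0347769 kg/m ÷ 6.47989×10⁻⁵ kg/grain × 1609.34 m/mi = 863716 grain/mi

8.64×10⁵ grain/mi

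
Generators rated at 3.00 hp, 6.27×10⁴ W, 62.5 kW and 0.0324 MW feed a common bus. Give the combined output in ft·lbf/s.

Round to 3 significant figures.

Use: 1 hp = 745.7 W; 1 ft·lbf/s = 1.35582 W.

1.18×10⁵ ft·lbf/s

3.00 hp × 745.7 = 2237.1 W
6.27×10⁴ W (already W)
62.5 kW × 1000 = 62500 W
0.0324 MW × 1000000 = 32400 W
Combined: 2237.1 + 62700 + 62500 + 32400 = 159837 W
In ft·lbf/s: 159837 / 1.35582 = 117890 ft·lbf/s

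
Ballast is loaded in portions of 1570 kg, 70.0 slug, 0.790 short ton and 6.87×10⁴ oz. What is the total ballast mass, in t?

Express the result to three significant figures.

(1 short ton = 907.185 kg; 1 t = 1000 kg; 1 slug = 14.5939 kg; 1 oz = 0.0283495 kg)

1570 kg (already kg)
70.0 slug × 14.5939 = 1021.57 kg
0.790 short ton × 907.185 = 716.676 kg
6.87×10⁴ oz × 0.0283495 = 1947.61 kg
Combined: 1570 + 1021.57 + 716.676 + 1947.61 = 5255.86 kg
In t: 5255.86 / 1000 = 5.25586 t

5.26 t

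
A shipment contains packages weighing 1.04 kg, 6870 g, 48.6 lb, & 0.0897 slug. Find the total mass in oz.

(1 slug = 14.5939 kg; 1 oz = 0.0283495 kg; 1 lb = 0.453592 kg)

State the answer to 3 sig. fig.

1100 oz

1.04 kg (already kg)
6870 g × 0.001 → 6.87 kg
48.6 lb × 0.453592 → 22.0446 kg
0.0897 slug × 14.5939 → 1.30907 kg
Total: 1.04 + 6.87 + 22.0446 + 1.30907 = 31.2637 kg
In oz: 31.2637 / 0.0283495 = 1102.8 oz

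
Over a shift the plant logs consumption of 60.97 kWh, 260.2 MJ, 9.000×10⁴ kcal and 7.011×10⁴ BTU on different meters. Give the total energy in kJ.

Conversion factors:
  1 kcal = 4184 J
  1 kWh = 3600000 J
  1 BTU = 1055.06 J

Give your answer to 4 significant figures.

60.97 kWh × 3600000 → 2.19492×10⁸ J
260.2 MJ × 1000000 → 2.602×10⁸ J
9.000×10⁴ kcal × 4184 → 3.7656×10⁸ J
7.011×10⁴ BTU × 1055.06 → 7.39703×10⁷ J
Combined: 2.19492×10⁸ + 2.602×10⁸ + 3.7656×10⁸ + 7.39703×10⁷ = 9.30222×10⁸ J
In kJ: 9.30222×10⁸ / 1000 = 930222 kJ

9.302×10⁵ kJ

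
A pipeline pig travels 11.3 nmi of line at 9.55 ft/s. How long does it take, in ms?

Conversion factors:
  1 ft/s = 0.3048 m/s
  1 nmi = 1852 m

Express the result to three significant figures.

11.3 nmi × 1852 = 20927.6 m
9.55 ft/s × 0.3048 = 2.91084 m/s
t = d / v = 20927.6 m / 2.91084 m/s = 7189.54 s
7189.54 s ÷ (0.001 s/ms) = 7.18954×10⁶ ms

7.19×10⁶ ms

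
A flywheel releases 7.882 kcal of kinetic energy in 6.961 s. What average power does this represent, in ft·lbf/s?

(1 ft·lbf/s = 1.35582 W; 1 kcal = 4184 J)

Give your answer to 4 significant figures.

7.882 kcal × 4184 = 32978.3 J
P = E / t = 32978.3 J / 6.961 s = 4737.58 W
4737.58 W ÷ (1.35582 W/ft·lbf/s) = 3494.25 ft·lbf/s

3494 ft·lbf/s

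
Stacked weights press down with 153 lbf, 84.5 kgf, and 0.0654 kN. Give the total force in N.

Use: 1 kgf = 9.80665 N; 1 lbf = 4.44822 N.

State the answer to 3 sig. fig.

153 lbf × 4.44822 = 680.578 N
84.5 kgf × 9.80665 = 828.662 N
0.0654 kN × 1000 = 65.4 N
Sum: 680.578 + 828.662 + 65.4 = 1574.64 N

1570 N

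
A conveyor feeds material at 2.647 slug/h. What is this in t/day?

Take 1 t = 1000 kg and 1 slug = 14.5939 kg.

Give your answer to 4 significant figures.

2.647 slug/h × 14.5939 kg/slug ÷ 3600 s/h = 0.0107306 kg/s
0.0107306 kg/s ÷ 1000 kg/t × 86400 s/day = 0.927124 t/day

0.9271 t/day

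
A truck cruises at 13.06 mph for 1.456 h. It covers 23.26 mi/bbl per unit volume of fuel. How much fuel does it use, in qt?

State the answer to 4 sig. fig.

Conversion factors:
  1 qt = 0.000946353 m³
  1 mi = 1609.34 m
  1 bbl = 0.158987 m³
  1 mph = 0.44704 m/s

13.06 mph → 5.83834 m/s
1.456 h → 5241.6 s
d = v × t = 5.83834 × 5241.6 = 30602.2 m
23.26 mi/bbl → 235448 m/m³
V = d / (distance per unit fuel) = 30602.2 / 235448 = 0.129974 m³
In qt: 0.129974 / 0.000946353 = 137.342 qt

137.3 qt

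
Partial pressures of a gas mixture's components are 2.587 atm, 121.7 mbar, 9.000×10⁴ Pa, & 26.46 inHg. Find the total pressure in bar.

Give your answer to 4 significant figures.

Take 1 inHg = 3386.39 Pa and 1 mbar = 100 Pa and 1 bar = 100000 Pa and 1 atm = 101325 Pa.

4.539 bar

2.587 atm × 101325 → 262128 Pa
121.7 mbar × 100 → 12170 Pa
9.000×10⁴ Pa (already Pa)
26.46 inHg × 3386.39 → 89603.9 Pa
Total: 262128 + 12170 + 90000 + 89603.9 = 453902 Pa
In bar: 453902 / 100000 = 4.53902 bar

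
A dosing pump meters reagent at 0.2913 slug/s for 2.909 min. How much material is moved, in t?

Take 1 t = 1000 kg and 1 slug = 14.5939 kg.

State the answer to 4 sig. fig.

0.7420 t

0.2913 slug/s → 4.2512 kg/s
2.909 min → 174.54 s
m = ṁ × t = 4.2512 × 174.54 = 742.004 kg
In t: 742.004 / 1000 = 0.742004 t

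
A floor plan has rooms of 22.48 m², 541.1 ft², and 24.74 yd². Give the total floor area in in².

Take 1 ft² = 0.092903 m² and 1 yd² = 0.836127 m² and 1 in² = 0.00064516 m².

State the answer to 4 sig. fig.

22.48 m² (already m²)
541.1 ft² × 0.092903 = 50.2698 m²
24.74 yd² × 0.836127 = 20.6858 m²
Sum: 22.48 + 50.2698 + 20.6858 = 93.4356 m²
In in²: 93.4356 / 0.00064516 = 144825 in²

1.448×10⁵ in²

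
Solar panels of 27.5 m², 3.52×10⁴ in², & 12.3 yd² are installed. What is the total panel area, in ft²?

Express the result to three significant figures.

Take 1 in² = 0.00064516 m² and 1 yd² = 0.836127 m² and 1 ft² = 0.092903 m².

27.5 m² (already m²)
3.52×10⁴ in² × 0.00064516 = 22.7096 m²
12.3 yd² × 0.836127 = 10.2844 m²
Sum: 27.5 + 22.7096 + 10.2844 = 60.494 m²
In ft²: 60.494 / 0.092903 = 651.152 ft²

651 ft²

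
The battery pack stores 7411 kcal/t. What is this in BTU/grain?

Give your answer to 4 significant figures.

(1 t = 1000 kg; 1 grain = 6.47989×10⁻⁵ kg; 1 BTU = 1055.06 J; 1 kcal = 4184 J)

7411 kcal/t × 4184 J/kcal ÷ 1000 kg/t = 31007.6 J/kg
31007.6 J/kg ÷ 1055.06 J/BTU × 6.47989×10⁻⁵ kg/grain = 0.0019044 BTU/grain

0.001904 BTU/grain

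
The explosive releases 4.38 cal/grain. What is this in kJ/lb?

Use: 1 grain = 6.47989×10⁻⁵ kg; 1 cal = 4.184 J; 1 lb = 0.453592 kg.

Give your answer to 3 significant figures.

128 kJ/lb

4.38 cal/grain × 4.184 J/cal ÷ 6.47989×10⁻⁵ kg/grain = 282812 J/kg
282812 J/kg ÷ 1000 J/kJ × 0.453592 kg/lb = 128.281 kJ/lb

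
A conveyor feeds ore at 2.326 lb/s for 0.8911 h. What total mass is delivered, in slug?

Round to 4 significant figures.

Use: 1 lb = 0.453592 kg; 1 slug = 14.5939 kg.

2.326 lb/s → 1.05505 kg/s
0.8911 h → 3207.96 s
m = ṁ × t = 1.05505 × 3207.96 = 3384.56 kg
In slug: 3384.56 / 14.5939 = 231.916 slug

231.9 slug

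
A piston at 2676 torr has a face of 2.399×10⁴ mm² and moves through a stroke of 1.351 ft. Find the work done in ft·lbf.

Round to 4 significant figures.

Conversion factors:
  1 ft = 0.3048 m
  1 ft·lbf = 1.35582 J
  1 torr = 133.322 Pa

2676 torr → 356770 Pa
2.399×10⁴ mm² → 0.02399 m²
F = P × A = 356770 × 0.02399 = 8558.91 N
1.351 ft → 0.411785 m
W = F × d = 8558.91 × 0.411785 = 3524.43 J
In ft·lbf: 3524.43 / 1.35582 = 2599.48 ft·lbf

2599 ft·lbf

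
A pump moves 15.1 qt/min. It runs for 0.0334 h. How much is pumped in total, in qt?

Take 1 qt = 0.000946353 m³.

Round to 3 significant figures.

15.1 qt/min → 2.38166×10⁻⁴ m³/s
0.0334 h → 120.24 s
V = Q × t = 2.38166×10⁻⁴ × 120.24 = 0.0286371 m³
In qt: 0.0286371 / 0.000946353 = 30.2605 qt

30.3 qt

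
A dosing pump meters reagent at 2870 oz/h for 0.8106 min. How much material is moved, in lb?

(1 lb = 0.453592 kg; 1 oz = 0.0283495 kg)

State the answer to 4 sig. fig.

2870 oz/h → 0.0226009 kg/s
0.8106 min → 48.636 s
m = ṁ × t = 0.0226009 × 48.636 = 1.09922 kg
In lb: 1.09922 / 0.453592 = 2.42337 lb

2.423 lb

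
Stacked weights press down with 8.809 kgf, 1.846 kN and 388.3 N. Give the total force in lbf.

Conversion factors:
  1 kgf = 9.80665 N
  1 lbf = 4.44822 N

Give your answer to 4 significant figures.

8.809 kgf × 9.80665 = 86.3868 N
1.846 kN × 1000 = 1846 N
388.3 N (already N)
Combined: 86.3868 + 1846 + 388.3 = 2320.69 N
In lbf: 2320.69 / 4.44822 = 521.712 lbf

521.7 lbf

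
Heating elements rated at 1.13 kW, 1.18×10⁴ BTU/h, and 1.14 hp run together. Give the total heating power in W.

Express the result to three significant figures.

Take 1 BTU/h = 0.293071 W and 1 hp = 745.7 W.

5440 W

1.13 kW × 1000 = 1130 W
1.18×10⁴ BTU/h × 0.293071 = 3458.24 W
1.14 hp × 745.7 = 850.098 W
Total: 1130 + 3458.24 + 850.098 = 5438.34 W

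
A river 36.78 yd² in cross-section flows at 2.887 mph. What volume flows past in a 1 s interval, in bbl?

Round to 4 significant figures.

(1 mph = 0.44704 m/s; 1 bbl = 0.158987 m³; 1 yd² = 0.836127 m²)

2.887 mph × 0.44704 = 1.2906 m/s
36.78 yd² × 0.836127 = 30.7528 m²
V = v × A × t = 1.2906 m/s × 30.7528 m² × 1 s = 39.6896 m³
39.6896 m³ ÷ (0.158987 m³/bbl) = 249.641 bbl

249.6 bbl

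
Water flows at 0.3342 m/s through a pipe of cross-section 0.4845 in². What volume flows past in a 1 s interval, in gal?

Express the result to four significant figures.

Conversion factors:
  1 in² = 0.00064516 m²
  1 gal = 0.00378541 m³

0.4845 in² × 0.00064516 = 3.1258×10⁻⁴ m²
V = v × A × t = 0.3342 m/s × 3.1258×10⁻⁴ m² × 1 s = 1.04464×10⁻⁴ m³
1.04464×10⁻⁴ m³ ÷ (0.00378541 m³/gal) = 0.0275965 gal

0.02760 gal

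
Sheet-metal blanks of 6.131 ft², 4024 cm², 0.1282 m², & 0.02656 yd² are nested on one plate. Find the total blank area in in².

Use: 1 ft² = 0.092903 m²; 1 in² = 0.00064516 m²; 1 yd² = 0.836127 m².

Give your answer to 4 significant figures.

1740 in²

6.131 ft² × 0.092903 → 0.569588 m²
4024 cm² × 0.0001 → 0.4024 m²
0.1282 m² (already m²)
0.02656 yd² × 0.836127 → 0.0222075 m²
Total: 0.569588 + 0.4024 + 0.1282 + 0.0222075 = 1.1224 m²
In in²: 1.1224 / 0.00064516 = 1739.72 in²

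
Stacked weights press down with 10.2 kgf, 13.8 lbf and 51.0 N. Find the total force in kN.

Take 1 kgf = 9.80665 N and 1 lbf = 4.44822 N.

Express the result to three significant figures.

0.212 kN

10.2 kgf × 9.80665 = 100.028 N
13.8 lbf × 4.44822 = 61.3854 N
51.0 N (already N)
Total: 100.028 + 61.3854 + 51 = 212.413 N
In kN: 212.413 / 1000 = 0.212413 kN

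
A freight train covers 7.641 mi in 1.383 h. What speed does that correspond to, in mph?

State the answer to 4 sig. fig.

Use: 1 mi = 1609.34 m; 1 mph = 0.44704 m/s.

5.525 mph

7.641 mi × 1609.34 = 12297 m
1.383 h × 3600 = 4978.8 s
v = d / t = 12297 m / 4978.8 s = 2.46987 m/s
2.46987 m/s ÷ (0.44704 m/s/mph) = 5.52494 mph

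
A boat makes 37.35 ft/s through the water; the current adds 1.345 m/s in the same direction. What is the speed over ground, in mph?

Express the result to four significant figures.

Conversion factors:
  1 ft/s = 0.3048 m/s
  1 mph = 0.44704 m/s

37.35 ft/s × 0.3048 = 11.3843 m/s
1.345 m/s (already m/s)
Total: 11.3843 + 1.345 = 12.7293 m/s
In mph: 12.7293 / 0.44704 = 28.4746 mph

28.47 mph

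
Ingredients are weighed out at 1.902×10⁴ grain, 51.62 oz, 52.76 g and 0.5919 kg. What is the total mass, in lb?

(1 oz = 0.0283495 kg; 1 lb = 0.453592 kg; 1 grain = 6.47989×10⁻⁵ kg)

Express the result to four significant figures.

1.902×10⁴ grain × 6.47989×10⁻⁵ = 1.23248 kg
51.62 oz × 0.0283495 = 1.4634 kg
52.76 g × 0.001 = 0.05276 kg
0.5919 kg (already kg)
Combined: 1.23248 + 1.4634 + 0.05276 + 0.5919 = 3.34054 kg
In lb: 3.34054 / 0.453592 = 7.36464 lb

7.365 lb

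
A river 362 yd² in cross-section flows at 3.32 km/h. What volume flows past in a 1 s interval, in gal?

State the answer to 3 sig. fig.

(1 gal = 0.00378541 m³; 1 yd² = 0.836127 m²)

7.37×10⁴ gal

3.32 km/h × (1/3.6) → 0.922222 m/s
362 yd² × 0.836127 → 302.678 m²
V = v × A × t = 0.922222 m/s × 302.678 m² × 1 s = 279.136 m³
279.136 m³ ÷ (0.00378541 m³/gal) = 73740 gal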